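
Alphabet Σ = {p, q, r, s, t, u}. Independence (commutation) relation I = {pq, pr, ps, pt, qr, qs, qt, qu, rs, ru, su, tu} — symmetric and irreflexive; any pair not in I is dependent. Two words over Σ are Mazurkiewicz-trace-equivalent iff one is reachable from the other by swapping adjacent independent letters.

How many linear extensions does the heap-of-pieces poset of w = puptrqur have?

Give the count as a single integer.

drop 0:p onto floor
drop 1:u onto {0:p}
drop 2:p onto {1:u}
drop 3:t onto floor
drop 4:r onto {3:t}
drop 5:q onto floor
drop 6:u onto {2:p}
drop 7:r onto {4:r}
ground layer = {0:p, 3:t, 5:q}
drop-orders for the pieces not yet dropped (sum over which currently-grounded one goes next):
  1 to go: {5} 1  {6} 1  {7} 1
  2 to go: {2,6} 1  {4,7} 1  {5,6} 2  {5,7} 2  {6,7} 2
  3 to go: {1,2,6} 1  {2,5,6} 3  {2,6,7} 3  {3,4,7} 1  {4,5,7} 3  {4,6,7} 3  {5,6,7} 6
  4 to go: {0,1,2,6} 1  {1,2,5,6} 4  {1,2,6,7} 4  {2,4,6,7} 6  {2,5,6,7} 12  {3,4,5,7} 4  {3,4,6,7} 4  {4,5,6,7} 12
  5 to go: {0,1,2,5,6} 5  {0,1,2,6,7} 5  {1,2,4,6,7} 10  {1,2,5,6,7} 20  {2,3,4,6,7} 10  {2,4,5,6,7} 30  {3,4,5,6,7} 20
  6 to go: {0,1,2,4,6,7} 15  {0,1,2,5,6,7} 30  {1,2,3,4,6,7} 20  {1,2,4,5,6,7} 60  {2,3,4,5,6,7} 60
  if 0:p drops first: 140 orders
  if 3:t drops first: 105 orders
  if 5:q drops first: 35 orders
heap linearizations: 280

280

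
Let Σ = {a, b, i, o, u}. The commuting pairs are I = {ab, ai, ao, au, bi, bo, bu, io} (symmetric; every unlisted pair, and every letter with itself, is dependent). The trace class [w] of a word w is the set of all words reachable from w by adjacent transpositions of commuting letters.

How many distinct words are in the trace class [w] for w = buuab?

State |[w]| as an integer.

piece 0:b — minimal
piece 1:u — minimal
piece 2:u rests on {1:u}
piece 3:a — minimal
piece 4:b rests on {0:b}
minimal pieces: {0:b, 1:u, 3:a}
ways to finish when only these pieces remain (= sum over removing one remaining piece with nothing left below it):
  1 left: {2}→1  {3}→1  {4}→1
  2 left: {0,4}→1  {1,2}→1  {2,3}→2  {2,4}→2  {3,4}→2
  3 left: {0,2,4}→3  {0,3,4}→3  {1,2,3}→3  {1,2,4}→3  {2,3,4}→6
  placing 0:b first → 12 extensions
  placing 1:u first → 12 extensions
  placing 3:a first → 6 extensions
total linear extensions = 30

30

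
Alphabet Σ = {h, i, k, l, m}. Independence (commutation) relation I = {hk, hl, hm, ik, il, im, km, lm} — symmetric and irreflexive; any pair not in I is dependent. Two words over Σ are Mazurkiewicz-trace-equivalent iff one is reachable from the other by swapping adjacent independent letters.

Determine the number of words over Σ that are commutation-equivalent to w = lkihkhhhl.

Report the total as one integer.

126

#0=l has no predecessor
#1=k depends on [0:l]
#2=i has no predecessor
#3=h depends on [2:i]
#4=k depends on [1:k]
#5=h depends on [3:h]
#6=h depends on [5:h]
#7=h depends on [6:h]
#8=l depends on [4:k]
sources: [0:l, 2:i]
N(rest) = Σ N(rest − s) over sources s of rest; N(one piece) = 1:
  size 1 → [7]=1  [8]=1
  size 2 → [4,8]=1  [6,7]=1  [7,8]=2
  size 3 → [1,4,8]=1  [4,7,8]=3  [5,6,7]=1  [6,7,8]=3
  size 4 → [0,1,4,8]=1  [1,4,7,8]=4  [3,5,6,7]=1  [4,6,7,8]=6  [5,6,7,8]=4
  size 5 → [0,1,4,7,8]=5  [1,4,6,7,8]=10  [2,3,5,6,7]=1  [3,5,6,7,8]=5  [4,5,6,7,8]=10
  size 6 → [0,1,4,6,7,8]=15  [1,4,5,6,7,8]=20  [2,3,5,6,7,8]=6  [3,4,5,6,7,8]=15
  size 7 → [0,1,4,5,6,7,8]=35  [1,3,4,5,6,7,8]=35  [2,3,4,5,6,7,8]=21
  first=0(l) contributes 56
  first=2(i) contributes 70
|[w]| = 126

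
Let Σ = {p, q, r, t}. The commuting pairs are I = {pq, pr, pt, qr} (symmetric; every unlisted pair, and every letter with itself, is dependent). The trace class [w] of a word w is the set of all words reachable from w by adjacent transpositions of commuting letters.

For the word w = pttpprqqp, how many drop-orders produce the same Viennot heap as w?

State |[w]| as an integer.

drop 0:p onto floor
drop 1:t onto floor
drop 2:t onto {1:t}
drop 3:p onto {0:p}
drop 4:p onto {3:p}
drop 5:r onto {2:t}
drop 6:q onto {2:t}
drop 7:q onto {6:q}
drop 8:p onto {4:p}
ground layer = {0:p, 1:t}
drop-orders for the pieces not yet dropped (sum over which currently-grounded one goes next):
  1 to go: {5} 1  {7} 1  {8} 1
  2 to go: {4,8} 1  {5,7} 2  {5,8} 2  {6,7} 1  {7,8} 2
  3 to go: {3,4,8} 1  {4,5,8} 3  {4,7,8} 3  {5,6,7} 3  {5,7,8} 6  {6,7,8} 3
  4 to go: {0,3,4,8} 1  {2,5,6,7} 3  {3,4,5,8} 4  {3,4,7,8} 4  {4,5,7,8} 12  {4,6,7,8} 6  {5,6,7,8} 12
  5 to go: {0,3,4,5,8} 5  {0,3,4,7,8} 5  {1,2,5,6,7} 3  {2,5,6,7,8} 15  {3,4,5,7,8} 20  {3,4,6,7,8} 10  {4,5,6,7,8} 30
  6 to go: {0,3,4,5,7,8} 30  {0,3,4,6,7,8} 15  {1,2,5,6,7,8} 18  {2,4,5,6,7,8} 45  {3,4,5,6,7,8} 60
  7 to go: {0,3,4,5,6,7,8} 105  {1,2,4,5,6,7,8} 63  {2,3,4,5,6,7,8} 105
  if 0:p drops first: 168 orders
  if 1:t drops first: 210 orders
heap linearizations: 378

378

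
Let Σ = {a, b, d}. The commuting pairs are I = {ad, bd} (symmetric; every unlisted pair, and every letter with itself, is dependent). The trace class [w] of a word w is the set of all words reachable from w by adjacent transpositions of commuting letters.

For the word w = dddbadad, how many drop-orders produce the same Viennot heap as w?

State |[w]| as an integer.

drop 0:d onto floor
drop 1:d onto {0:d}
drop 2:d onto {1:d}
drop 3:b onto floor
drop 4:a onto {3:b}
drop 5:d onto {2:d}
drop 6:a onto {4:a}
drop 7:d onto {5:d}
ground layer = {0:d, 3:b}
drop-orders for the pieces not yet dropped (sum over which currently-grounded one goes next):
  1 to go: {6} 1  {7} 1
  2 to go: {4,6} 1  {5,7} 1  {6,7} 2
  3 to go: {2,5,7} 1  {3,4,6} 1  {4,6,7} 3  {5,6,7} 3
  4 to go: {1,2,5,7} 1  {2,5,6,7} 4  {3,4,6,7} 4  {4,5,6,7} 6
  5 to go: {0,1,2,5,7} 1  {1,2,5,6,7} 5  {2,4,5,6,7} 10  {3,4,5,6,7} 10
  6 to go: {0,1,2,5,6,7} 6  {1,2,4,5,6,7} 15  {2,3,4,5,6,7} 20
  if 0:d drops first: 35 orders
  if 3:b drops first: 21 orders
heap linearizations: 56

56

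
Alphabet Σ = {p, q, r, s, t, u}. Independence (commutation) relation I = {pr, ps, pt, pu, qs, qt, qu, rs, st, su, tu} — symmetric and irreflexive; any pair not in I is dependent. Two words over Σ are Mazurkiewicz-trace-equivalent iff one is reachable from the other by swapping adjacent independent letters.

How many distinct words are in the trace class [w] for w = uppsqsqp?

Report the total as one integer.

piece 0:u — minimal
piece 1:p — minimal
piece 2:p rests on {1:p}
piece 3:s — minimal
piece 4:q rests on {2:p}
piece 5:s rests on {3:s}
piece 6:q rests on {4:q}
piece 7:p rests on {6:q}
minimal pieces: {0:u, 1:p, 3:s}
ways to finish when only these pieces remain (= sum over removing one remaining piece with nothing left below it):
  1 left: {0}→1  {5}→1  {7}→1
  2 left: {0,5}→2  {0,7}→2  {3,5}→1  {5,7}→2  {6,7}→1
  3 left: {0,3,5}→3  {0,5,7}→6  {0,6,7}→3  {3,5,7}→3  {4,6,7}→1  {5,6,7}→3
  4 left: {0,3,5,7}→12  {0,4,6,7}→4  {0,5,6,7}→12  {2,4,6,7}→1  {3,5,6,7}→6  {4,5,6,7}→4
  5 left: {0,2,4,6,7}→5  {0,3,5,6,7}→30  {0,4,5,6,7}→20  {1,2,4,6,7}→1  {2,4,5,6,7}→5  {3,4,5,6,7}→10
  6 left: {0,1,2,4,6,7}→6  {0,2,4,5,6,7}→30  {0,3,4,5,6,7}→60  {1,2,4,5,6,7}→6  {2,3,4,5,6,7}→15
  placing 0:u first → 21 extensions
  placing 1:p first → 105 extensions
  placing 3:s first → 42 extensions
total linear extensions = 168

168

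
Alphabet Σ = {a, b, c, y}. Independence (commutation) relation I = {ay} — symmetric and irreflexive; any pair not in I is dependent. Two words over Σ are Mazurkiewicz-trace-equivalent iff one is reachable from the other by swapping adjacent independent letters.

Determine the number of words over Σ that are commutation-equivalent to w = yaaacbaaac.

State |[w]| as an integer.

0(y) covers ∅
1(a) covers ∅
2(a) covers 1:a
3(a) covers 2:a
4(c) covers 0:y, 3:a
5(b) covers 4:c
6(a) covers 5:b
7(a) covers 6:a
8(a) covers 7:a
9(c) covers 8:a
floor of heap: 0:y, 1:a
completions by unplaced set U, small U first (add the entries for U minus each lowest piece of U):
  |U|=1: {9}:1
  |U|=2: {8,9}:1
  |U|=3: {7,8,9}:1
  |U|=4: {6,7,8,9}:1
  |U|=5: {5,6,7,8,9}:1
  |U|=6: {4,5,6,7,8,9}:1
  |U|=7: {0,4,5,6,7,8,9}:1  {3,4,5,6,7,8,9}:1
  |U|=8: {0,3,4,5,6,7,8,9}:2  {2,3,4,5,6,7,8,9}:1
  start at 0(y): 1
  start at 1(a): 3
sum over floor = 4

4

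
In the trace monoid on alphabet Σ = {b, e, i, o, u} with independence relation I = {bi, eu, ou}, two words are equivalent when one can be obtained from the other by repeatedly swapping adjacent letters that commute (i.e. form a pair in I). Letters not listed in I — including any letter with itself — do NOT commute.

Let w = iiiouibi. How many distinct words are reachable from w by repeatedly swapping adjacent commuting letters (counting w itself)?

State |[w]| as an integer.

6

0(i) covers ∅
1(i) covers 0:i
2(i) covers 1:i
3(o) covers 2:i
4(u) covers 2:i
5(i) covers 3:o, 4:u
6(b) covers 3:o, 4:u
7(i) covers 5:i
floor of heap: 0:i
completions by unplaced set U, small U first (add the entries for U minus each lowest piece of U):
  |U|=1: {6}:1  {7}:1
  |U|=2: {5,7}:1  {6,7}:2
  |U|=3: {5,6,7}:3
  |U|=4: {3,5,6,7}:3  {4,5,6,7}:3
  |U|=5: {3,4,5,6,7}:6
  |U|=6: {2,3,4,5,6,7}:6
  start at 0(i): 6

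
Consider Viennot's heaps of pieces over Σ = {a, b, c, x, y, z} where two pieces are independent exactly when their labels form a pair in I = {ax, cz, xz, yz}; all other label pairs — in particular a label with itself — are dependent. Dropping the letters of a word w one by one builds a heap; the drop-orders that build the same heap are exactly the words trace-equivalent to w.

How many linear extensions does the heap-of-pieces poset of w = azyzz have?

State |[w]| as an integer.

4

#0=a has no predecessor
#1=z depends on [0:a]
#2=y depends on [0:a]
#3=z depends on [1:z]
#4=z depends on [3:z]
sources: [0:a]
N(rest) = Σ N(rest − s) over sources s of rest; N(one piece) = 1:
  size 1 → [2]=1  [4]=1
  size 2 → [2,4]=2  [3,4]=1
  size 3 → [1,3,4]=1  [2,3,4]=3
  first=0(a) contributes 4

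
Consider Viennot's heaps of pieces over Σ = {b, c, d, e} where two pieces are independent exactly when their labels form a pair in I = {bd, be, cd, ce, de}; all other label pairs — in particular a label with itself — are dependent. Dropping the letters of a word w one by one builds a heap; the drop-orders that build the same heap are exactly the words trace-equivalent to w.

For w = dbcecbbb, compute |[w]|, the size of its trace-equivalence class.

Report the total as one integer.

56

drop 0:d onto floor
drop 1:b onto floor
drop 2:c onto {1:b}
drop 3:e onto floor
drop 4:c onto {2:c}
drop 5:b onto {4:c}
drop 6:b onto {5:b}
drop 7:b onto {6:b}
ground layer = {0:d, 1:b, 3:e}
drop-orders for the pieces not yet dropped (sum over which currently-grounded one goes next):
  1 to go: {0} 1  {3} 1  {7} 1
  2 to go: {0,3} 2  {0,7} 2  {3,7} 2  {6,7} 1
  3 to go: {0,3,7} 6  {0,6,7} 3  {3,6,7} 3  {5,6,7} 1
  4 to go: {0,3,6,7} 12  {0,5,6,7} 4  {3,5,6,7} 4  {4,5,6,7} 1
  5 to go: {0,3,5,6,7} 20  {0,4,5,6,7} 5  {2,4,5,6,7} 1  {3,4,5,6,7} 5
  6 to go: {0,2,4,5,6,7} 6  {0,3,4,5,6,7} 30  {1,2,4,5,6,7} 1  {2,3,4,5,6,7} 6
  if 0:d drops first: 7 orders
  if 1:b drops first: 42 orders
  if 3:e drops first: 7 orders
heap linearizations: 56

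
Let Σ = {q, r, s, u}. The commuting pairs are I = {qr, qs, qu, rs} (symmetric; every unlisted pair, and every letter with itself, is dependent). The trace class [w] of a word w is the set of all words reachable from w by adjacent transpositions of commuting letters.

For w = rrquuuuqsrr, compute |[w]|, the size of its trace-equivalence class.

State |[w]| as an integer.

piece 0:r — minimal
piece 1:r rests on {0:r}
piece 2:q — minimal
piece 3:u rests on {1:r}
piece 4:u rests on {3:u}
piece 5:u rests on {4:u}
piece 6:u rests on {5:u}
piece 7:q rests on {2:q}
piece 8:s rests on {6:u}
piece 9:r rests on {6:u}
piece 10:r rests on {9:r}
minimal pieces: {0:r, 2:q}
ways to finish when only these pieces remain (= sum over removing one remaining piece with nothing left below it):
  1 left: {7}→1  {8}→1  {10}→1
  2 left: {2,7}→1  {7,8}→2  {7,10}→2  {8,10}→2  {9,10}→1
  3 left: {2,7,8}→3  {2,7,10}→3  {7,8,10}→6  {7,9,10}→3  {8,9,10}→3
  4 left: {2,7,8,10}→12  {2,7,9,10}→6  {6,8,9,10}→3  {7,8,9,10}→12
  5 left: {2,7,8,9,10}→30  {5,6,8,9,10}→3  {6,7,8,9,10}→15
  6 left: {2,6,7,8,9,10}→45  {4,5,6,8,9,10}→3  {5,6,7,8,9,10}→18
  7 left: {2,5,6,7,8,9,10}→63  {3,4,5,6,8,9,10}→3  {4,5,6,7,8,9,10}→21
  8 left: {1,3,4,5,6,8,9,10}→3  {2,4,5,6,7,8,9,10}→84  {3,4,5,6,7,8,9,10}→24
  9 left: {0,1,3,4,5,6,8,9,10}→3  {1,3,4,5,6,7,8,9,10}→27  {2,3,4,5,6,7,8,9,10}→108
  placing 0:r first → 135 extensions
  placing 2:q first → 30 extensions
total linear extensions = 165

165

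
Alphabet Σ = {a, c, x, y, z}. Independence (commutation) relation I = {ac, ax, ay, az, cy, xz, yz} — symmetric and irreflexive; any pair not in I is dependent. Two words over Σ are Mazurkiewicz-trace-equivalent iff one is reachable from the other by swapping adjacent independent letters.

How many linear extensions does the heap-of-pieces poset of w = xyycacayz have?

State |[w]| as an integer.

drop 0:x onto floor
drop 1:y onto {0:x}
drop 2:y onto {1:y}
drop 3:c onto {0:x}
drop 4:a onto floor
drop 5:c onto {3:c}
drop 6:a onto {4:a}
drop 7:y onto {2:y}
drop 8:z onto {5:c}
ground layer = {0:x, 4:a}
drop-orders for the pieces not yet dropped (sum over which currently-grounded one goes next):
  1 to go: {6} 1  {7} 1  {8} 1
  2 to go: {2,7} 1  {4,6} 1  {5,8} 1  {6,7} 2  {6,8} 2  {7,8} 2
  3 to go: {1,2,7} 1  {2,6,7} 3  {2,7,8} 3  {3,5,8} 1  {4,6,7} 3  {4,6,8} 3  {5,6,8} 3  {5,7,8} 3  {6,7,8} 6
  4 to go: {1,2,6,7} 4  {1,2,7,8} 4  {2,4,6,7} 6  {2,5,7,8} 6  {2,6,7,8} 12  {3,5,6,8} 4  {3,5,7,8} 4  {4,5,6,8} 6  {4,6,7,8} 12  {5,6,7,8} 12
  5 to go: {1,2,4,6,7} 10  {1,2,5,7,8} 10  {1,2,6,7,8} 20  {2,3,5,7,8} 10  {2,4,6,7,8} 30  {2,5,6,7,8} 30  {3,4,5,6,8} 10  {3,5,6,7,8} 20  {4,5,6,7,8} 30
  6 to go: {1,2,3,5,7,8} 20  {1,2,4,6,7,8} 60  {1,2,5,6,7,8} 60  {2,3,5,6,7,8} 60  {2,4,5,6,7,8} 90  {3,4,5,6,7,8} 60
  7 to go: {0,1,2,3,5,7,8} 20  {1,2,3,5,6,7,8} 140  {1,2,4,5,6,7,8} 210  {2,3,4,5,6,7,8} 210
  if 0:x drops first: 560 orders
  if 4:a drops first: 160 orders
heap linearizations: 720

720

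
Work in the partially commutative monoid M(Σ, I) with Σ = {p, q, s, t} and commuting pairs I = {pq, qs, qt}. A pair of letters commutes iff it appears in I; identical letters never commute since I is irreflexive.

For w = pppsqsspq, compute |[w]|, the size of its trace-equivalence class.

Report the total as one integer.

36

#0=p has no predecessor
#1=p depends on [0:p]
#2=p depends on [1:p]
#3=s depends on [2:p]
#4=q has no predecessor
#5=s depends on [3:s]
#6=s depends on [5:s]
#7=p depends on [6:s]
#8=q depends on [4:q]
sources: [0:p, 4:q]
N(rest) = Σ N(rest − s) over sources s of rest; N(one piece) = 1:
  size 1 → [7]=1  [8]=1
  size 2 → [4,8]=1  [6,7]=1  [7,8]=2
  size 3 → [4,7,8]=3  [5,6,7]=1  [6,7,8]=3
  size 4 → [3,5,6,7]=1  [4,6,7,8]=6  [5,6,7,8]=4
  size 5 → [2,3,5,6,7]=1  [3,5,6,7,8]=5  [4,5,6,7,8]=10
  size 6 → [1,2,3,5,6,7]=1  [2,3,5,6,7,8]=6  [3,4,5,6,7,8]=15
  size 7 → [0,1,2,3,5,6,7]=1  [1,2,3,5,6,7,8]=7  [2,3,4,5,6,7,8]=21
  first=0(p) contributes 28
  first=4(q) contributes 8
|[w]| = 36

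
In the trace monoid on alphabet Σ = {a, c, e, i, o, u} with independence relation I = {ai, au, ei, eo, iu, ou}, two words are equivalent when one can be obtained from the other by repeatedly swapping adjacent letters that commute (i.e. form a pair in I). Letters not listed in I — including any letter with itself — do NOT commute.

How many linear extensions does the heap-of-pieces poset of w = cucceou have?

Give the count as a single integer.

3

drop 0:c onto floor
drop 1:u onto {0:c}
drop 2:c onto {1:u}
drop 3:c onto {2:c}
drop 4:e onto {3:c}
drop 5:o onto {3:c}
drop 6:u onto {4:e}
ground layer = {0:c}
drop-orders for the pieces not yet dropped (sum over which currently-grounded one goes next):
  1 to go: {5} 1  {6} 1
  2 to go: {4,6} 1  {5,6} 2
  3 to go: {4,5,6} 3
  4 to go: {3,4,5,6} 3
  5 to go: {2,3,4,5,6} 3
  if 0:c drops first: 3 orders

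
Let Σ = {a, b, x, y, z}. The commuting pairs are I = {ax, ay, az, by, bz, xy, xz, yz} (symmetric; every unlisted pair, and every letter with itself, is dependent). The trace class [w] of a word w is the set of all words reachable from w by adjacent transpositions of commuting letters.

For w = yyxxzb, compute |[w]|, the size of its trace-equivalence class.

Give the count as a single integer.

piece 0:y — minimal
piece 1:y rests on {0:y}
piece 2:x — minimal
piece 3:x rests on {2:x}
piece 4:z — minimal
piece 5:b rests on {3:x}
minimal pieces: {0:y, 2:x, 4:z}
ways to finish when only these pieces remain (= sum over removing one remaining piece with nothing left below it):
  1 left: {1}→1  {4}→1  {5}→1
  2 left: {0,1}→1  {1,4}→2  {1,5}→2  {3,5}→1  {4,5}→2
  3 left: {0,1,4}→3  {0,1,5}→3  {1,3,5}→3  {1,4,5}→6  {2,3,5}→1  {3,4,5}→3
  4 left: {0,1,3,5}→6  {0,1,4,5}→12  {1,2,3,5}→4  {1,3,4,5}→12  {2,3,4,5}→4
  placing 0:y first → 20 extensions
  placing 2:x first → 30 extensions
  placing 4:z first → 10 extensions
total linear extensions = 60

60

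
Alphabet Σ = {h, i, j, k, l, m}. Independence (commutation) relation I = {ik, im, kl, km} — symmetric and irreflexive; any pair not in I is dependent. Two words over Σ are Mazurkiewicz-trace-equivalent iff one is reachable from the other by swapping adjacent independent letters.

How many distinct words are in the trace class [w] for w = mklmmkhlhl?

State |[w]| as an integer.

drop 0:m onto floor
drop 1:k onto floor
drop 2:l onto {0:m}
drop 3:m onto {2:l}
drop 4:m onto {3:m}
drop 5:k onto {1:k}
drop 6:h onto {4:m, 5:k}
drop 7:l onto {6:h}
drop 8:h onto {7:l}
drop 9:l onto {8:h}
ground layer = {0:m, 1:k}
drop-orders for the pieces not yet dropped (sum over which currently-grounded one goes next):
  1 to go: {9} 1
  2 to go: {8,9} 1
  3 to go: {7,8,9} 1
  4 to go: {6,7,8,9} 1
  5 to go: {4,6,7,8,9} 1  {5,6,7,8,9} 1
  6 to go: {1,5,6,7,8,9} 1  {3,4,6,7,8,9} 1  {4,5,6,7,8,9} 2
  7 to go: {1,4,5,6,7,8,9} 3  {2,3,4,6,7,8,9} 1  {3,4,5,6,7,8,9} 3
  8 to go: {0,2,3,4,6,7,8,9} 1  {1,3,4,5,6,7,8,9} 6  {2,3,4,5,6,7,8,9} 4
  if 0:m drops first: 10 orders
  if 1:k drops first: 5 orders
heap linearizations: 15

15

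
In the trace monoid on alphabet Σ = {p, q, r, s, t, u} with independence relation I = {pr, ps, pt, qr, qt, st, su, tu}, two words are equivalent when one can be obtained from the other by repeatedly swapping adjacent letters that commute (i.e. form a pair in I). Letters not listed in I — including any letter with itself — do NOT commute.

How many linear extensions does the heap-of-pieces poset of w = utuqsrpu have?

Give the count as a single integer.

17

drop 0:u onto floor
drop 1:t onto floor
drop 2:u onto {0:u}
drop 3:q onto {2:u}
drop 4:s onto {3:q}
drop 5:r onto {1:t, 4:s}
drop 6:p onto {3:q}
drop 7:u onto {5:r, 6:p}
ground layer = {0:u, 1:t}
drop-orders for the pieces not yet dropped (sum over which currently-grounded one goes next):
  1 to go: {7} 1
  2 to go: {5,7} 1  {6,7} 1
  3 to go: {1,5,7} 1  {4,5,7} 1  {5,6,7} 2
  4 to go: {1,4,5,7} 2  {1,5,6,7} 3  {4,5,6,7} 3
  5 to go: {1,4,5,6,7} 8  {3,4,5,6,7} 3
  6 to go: {1,3,4,5,6,7} 11  {2,3,4,5,6,7} 3
  if 0:u drops first: 14 orders
  if 1:t drops first: 3 orders
heap linearizations: 17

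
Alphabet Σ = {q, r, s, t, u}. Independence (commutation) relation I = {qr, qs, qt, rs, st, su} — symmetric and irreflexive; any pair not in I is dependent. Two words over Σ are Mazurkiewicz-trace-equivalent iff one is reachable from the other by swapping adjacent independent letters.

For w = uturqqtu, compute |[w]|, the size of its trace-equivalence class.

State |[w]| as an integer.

6

drop 0:u onto floor
drop 1:t onto {0:u}
drop 2:u onto {1:t}
drop 3:r onto {2:u}
drop 4:q onto {2:u}
drop 5:q onto {4:q}
drop 6:t onto {3:r}
drop 7:u onto {5:q, 6:t}
ground layer = {0:u}
drop-orders for the pieces not yet dropped (sum over which currently-grounded one goes next):
  1 to go: {7} 1
  2 to go: {5,7} 1  {6,7} 1
  3 to go: {3,6,7} 1  {4,5,7} 1  {5,6,7} 2
  4 to go: {3,5,6,7} 3  {4,5,6,7} 3
  5 to go: {3,4,5,6,7} 6
  6 to go: {2,3,4,5,6,7} 6
  if 0:u drops first: 6 orders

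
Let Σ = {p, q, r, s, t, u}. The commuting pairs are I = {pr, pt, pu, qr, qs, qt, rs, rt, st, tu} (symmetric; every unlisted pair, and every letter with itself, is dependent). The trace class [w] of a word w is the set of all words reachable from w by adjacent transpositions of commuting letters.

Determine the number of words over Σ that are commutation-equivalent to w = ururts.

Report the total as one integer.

12

0(u) covers ∅
1(r) covers 0:u
2(u) covers 1:r
3(r) covers 2:u
4(t) covers ∅
5(s) covers 2:u
floor of heap: 0:u, 4:t
completions by unplaced set U, small U first (add the entries for U minus each lowest piece of U):
  |U|=1: {3}:1  {4}:1  {5}:1
  |U|=2: {3,4}:2  {3,5}:2  {4,5}:2
  |U|=3: {2,3,5}:2  {3,4,5}:6
  |U|=4: {1,2,3,5}:2  {2,3,4,5}:8
  start at 0(u): 10
  start at 4(t): 2
sum over floor = 12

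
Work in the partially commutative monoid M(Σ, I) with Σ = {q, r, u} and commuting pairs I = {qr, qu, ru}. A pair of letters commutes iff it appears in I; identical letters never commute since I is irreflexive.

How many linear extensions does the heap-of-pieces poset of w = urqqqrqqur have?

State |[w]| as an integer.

drop 0:u onto floor
drop 1:r onto floor
drop 2:q onto floor
drop 3:q onto {2:q}
drop 4:q onto {3:q}
drop 5:r onto {1:r}
drop 6:q onto {4:q}
drop 7:q onto {6:q}
drop 8:u onto {0:u}
drop 9:r onto {5:r}
ground layer = {0:u, 1:r, 2:q}
drop-orders for the pieces not yet dropped (sum over which currently-grounded one goes next):
  1 to go: {7} 1  {8} 1  {9} 1
  2 to go: {0,8} 1  {5,9} 1  {6,7} 1  {7,8} 2  {7,9} 2  {8,9} 2
  3 to go: {0,7,8} 3  {0,8,9} 3  {1,5,9} 1  {4,6,7} 1  {5,7,9} 3  {5,8,9} 3  {6,7,8} 3  {6,7,9} 3  {7,8,9} 6
  4 to go: {0,5,8,9} 6  {0,6,7,8} 6  {0,7,8,9} 12  {1,5,7,9} 4  {1,5,8,9} 4  {3,4,6,7} 1  {4,6,7,8} 4  {4,6,7,9} 4  {5,6,7,9} 6  {5,7,8,9} 12  {6,7,8,9} 12
  5 to go: {0,1,5,8,9} 10  {0,4,6,7,8} 10  {0,5,7,8,9} 30  {0,6,7,8,9} 30  {1,5,6,7,9} 10  {1,5,7,8,9} 20  {2,3,4,6,7} 1  {3,4,6,7,8} 5  {3,4,6,7,9} 5  {4,5,6,7,9} 10  {4,6,7,8,9} 20  {5,6,7,8,9} 30
  6 to go: {0,1,5,7,8,9} 60  {0,3,4,6,7,8} 15  {0,4,6,7,8,9} 60  {0,5,6,7,8,9} 90  {1,4,5,6,7,9} 20  {1,5,6,7,8,9} 60  {2,3,4,6,7,8} 6  {2,3,4,6,7,9} 6  {3,4,5,6,7,9} 15  {3,4,6,7,8,9} 30  {4,5,6,7,8,9} 60
  7 to go: {0,1,5,6,7,8,9} 210  {0,2,3,4,6,7,8} 21  {0,3,4,6,7,8,9} 105  {0,4,5,6,7,8,9} 210  {1,3,4,5,6,7,9} 35  {1,4,5,6,7,8,9} 140  {2,3,4,5,6,7,9} 21  {2,3,4,6,7,8,9} 42  {3,4,5,6,7,8,9} 105
  8 to go: {0,1,4,5,6,7,8,9} 560  {0,2,3,4,6,7,8,9} 168  {0,3,4,5,6,7,8,9} 420  {1,2,3,4,5,6,7,9} 56  {1,3,4,5,6,7,8,9} 280  {2,3,4,5,6,7,8,9} 168
  if 0:u drops first: 504 orders
  if 1:r drops first: 756 orders
  if 2:q drops first: 1260 orders
heap linearizations: 2520

2520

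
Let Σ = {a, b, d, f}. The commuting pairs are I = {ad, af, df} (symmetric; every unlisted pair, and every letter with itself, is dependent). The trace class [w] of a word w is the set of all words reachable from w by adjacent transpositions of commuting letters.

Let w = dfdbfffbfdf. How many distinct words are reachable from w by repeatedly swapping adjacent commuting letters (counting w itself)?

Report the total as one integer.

#0=d has no predecessor
#1=f has no predecessor
#2=d depends on [0:d]
#3=b depends on [1:f, 2:d]
#4=f depends on [3:b]
#5=f depends on [4:f]
#6=f depends on [5:f]
#7=b depends on [6:f]
#8=f depends on [7:b]
#9=d depends on [7:b]
#10=f depends on [8:f]
sources: [0:d, 1:f]
N(rest) = Σ N(rest − s) over sources s of rest; N(one piece) = 1:
  size 1 → [9]=1  [10]=1
  size 2 → [8,10]=1  [9,10]=2
  size 3 → [8,9,10]=3
  size 4 → [7,8,9,10]=3
  size 5 → [6,7,8,9,10]=3
  size 6 → [5,6,7,8,9,10]=3
  size 7 → [4,5,6,7,8,9,10]=3
  size 8 → [3,4,5,6,7,8,9,10]=3
  size 9 → [1,3,4,5,6,7,8,9,10]=3  [2,3,4,5,6,7,8,9,10]=3
  first=0(d) contributes 6
  first=1(f) contributes 3
|[w]| = 9

9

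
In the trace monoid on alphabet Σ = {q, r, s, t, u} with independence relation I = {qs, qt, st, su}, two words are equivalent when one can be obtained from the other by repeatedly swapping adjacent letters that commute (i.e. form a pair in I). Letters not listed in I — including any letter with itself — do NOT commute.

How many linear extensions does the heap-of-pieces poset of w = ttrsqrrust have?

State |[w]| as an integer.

piece 0:t — minimal
piece 1:t rests on {0:t}
piece 2:r rests on {1:t}
piece 3:s rests on {2:r}
piece 4:q rests on {2:r}
piece 5:r rests on {3:s, 4:q}
piece 6:r rests on {5:r}
piece 7:u rests on {6:r}
piece 8:s rests on {6:r}
piece 9:t rests on {7:u}
minimal pieces: {0:t}
ways to finish when only these pieces remain (= sum over removing one remaining piece with nothing left below it):
  1 left: {8}→1  {9}→1
  2 left: {7,9}→1  {8,9}→2
  3 left: {7,8,9}→3
  4 left: {6,7,8,9}→3
  5 left: {5,6,7,8,9}→3
  6 left: {3,5,6,7,8,9}→3  {4,5,6,7,8,9}→3
  7 left: {3,4,5,6,7,8,9}→6
  8 left: {2,3,4,5,6,7,8,9}→6
  placing 0:t first → 6 extensions

6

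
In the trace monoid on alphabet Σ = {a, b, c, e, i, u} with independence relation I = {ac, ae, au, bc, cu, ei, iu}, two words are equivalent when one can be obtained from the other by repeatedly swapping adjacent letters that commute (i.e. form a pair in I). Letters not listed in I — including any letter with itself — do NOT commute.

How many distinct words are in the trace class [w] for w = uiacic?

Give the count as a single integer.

12

#0=u has no predecessor
#1=i has no predecessor
#2=a depends on [1:i]
#3=c depends on [1:i]
#4=i depends on [2:a, 3:c]
#5=c depends on [4:i]
sources: [0:u, 1:i]
N(rest) = Σ N(rest − s) over sources s of rest; N(one piece) = 1:
  size 1 → [0]=1  [5]=1
  size 2 → [0,5]=2  [4,5]=1
  size 3 → [0,4,5]=3  [2,4,5]=1  [3,4,5]=1
  size 4 → [0,2,4,5]=4  [0,3,4,5]=4  [2,3,4,5]=2
  first=0(u) contributes 2
  first=1(i) contributes 10
|[w]| = 12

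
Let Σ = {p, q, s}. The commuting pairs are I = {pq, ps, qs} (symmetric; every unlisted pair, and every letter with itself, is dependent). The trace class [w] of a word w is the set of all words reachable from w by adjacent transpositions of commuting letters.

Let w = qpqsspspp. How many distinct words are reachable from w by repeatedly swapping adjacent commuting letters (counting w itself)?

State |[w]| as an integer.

1260

#0=q has no predecessor
#1=p has no predecessor
#2=q depends on [0:q]
#3=s has no predecessor
#4=s depends on [3:s]
#5=p depends on [1:p]
#6=s depends on [4:s]
#7=p depends on [5:p]
#8=p depends on [7:p]
sources: [0:q, 1:p, 3:s]
N(rest) = Σ N(rest − s) over sources s of rest; N(one piece) = 1:
  size 1 → [2]=1  [6]=1  [8]=1
  size 2 → [0,2]=1  [2,6]=2  [2,8]=2  [4,6]=1  [6,8]=2  [7,8]=1
  size 3 → [0,2,6]=3  [0,2,8]=3  [2,4,6]=3  [2,6,8]=6  [2,7,8]=3  [3,4,6]=1  [4,6,8]=3  [5,7,8]=1  [6,7,8]=3
  size 4 → [0,2,4,6]=6  [0,2,6,8]=12  [0,2,7,8]=6  [1,5,7,8]=1  [2,3,4,6]=4  [2,4,6,8]=12  [2,5,7,8]=4  [2,6,7,8]=12  [3,4,6,8]=4  [4,6,7,8]=6  [5,6,7,8]=4
  size 5 → [0,2,3,4,6]=10  [0,2,4,6,8]=30  [0,2,5,7,8]=10  [0,2,6,7,8]=30  [1,2,5,7,8]=5  [1,5,6,7,8]=5  [2,3,4,6,8]=20  [2,4,6,7,8]=30  [2,5,6,7,8]=20  [3,4,6,7,8]=10  [4,5,6,7,8]=10
  size 6 → [0,1,2,5,7,8]=15  [0,2,3,4,6,8]=60  [0,2,4,6,7,8]=90  [0,2,5,6,7,8]=60  [1,2,5,6,7,8]=30  [1,4,5,6,7,8]=15  [2,3,4,6,7,8]=60  [2,4,5,6,7,8]=60  [3,4,5,6,7,8]=20
  size 7 → [0,1,2,5,6,7,8]=105  [0,2,3,4,6,7,8]=210  [0,2,4,5,6,7,8]=210  [1,2,4,5,6,7,8]=105  [1,3,4,5,6,7,8]=35  [2,3,4,5,6,7,8]=140
  first=0(q) contributes 280
  first=1(p) contributes 560
  first=3(s) contributes 420
|[w]| = 1260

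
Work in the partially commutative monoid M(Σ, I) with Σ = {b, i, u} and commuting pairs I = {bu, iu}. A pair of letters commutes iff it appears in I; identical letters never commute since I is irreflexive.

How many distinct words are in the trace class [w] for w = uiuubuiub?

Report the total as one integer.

126

#0=u has no predecessor
#1=i has no predecessor
#2=u depends on [0:u]
#3=u depends on [2:u]
#4=b depends on [1:i]
#5=u depends on [3:u]
#6=i depends on [4:b]
#7=u depends on [5:u]
#8=b depends on [6:i]
sources: [0:u, 1:i]
N(rest) = Σ N(rest − s) over sources s of rest; N(one piece) = 1:
  size 1 → [7]=1  [8]=1
  size 2 → [5,7]=1  [6,8]=1  [7,8]=2
  size 3 → [3,5,7]=1  [4,6,8]=1  [5,7,8]=3  [6,7,8]=3
  size 4 → [1,4,6,8]=1  [2,3,5,7]=1  [3,5,7,8]=4  [4,6,7,8]=4  [5,6,7,8]=6
  size 5 → [0,2,3,5,7]=1  [1,4,6,7,8]=5  [2,3,5,7,8]=5  [3,5,6,7,8]=10  [4,5,6,7,8]=10
  size 6 → [0,2,3,5,7,8]=6  [1,4,5,6,7,8]=15  [2,3,5,6,7,8]=15  [3,4,5,6,7,8]=20
  size 7 → [0,2,3,5,6,7,8]=21  [1,3,4,5,6,7,8]=35  [2,3,4,5,6,7,8]=35
  first=0(u) contributes 70
  first=1(i) contributes 56
|[w]| = 126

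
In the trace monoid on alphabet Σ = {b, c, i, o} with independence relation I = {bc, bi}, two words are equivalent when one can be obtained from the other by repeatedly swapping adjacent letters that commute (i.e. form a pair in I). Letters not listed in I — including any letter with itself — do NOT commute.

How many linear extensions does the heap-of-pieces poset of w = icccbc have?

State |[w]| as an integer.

6

#0=i has no predecessor
#1=c depends on [0:i]
#2=c depends on [1:c]
#3=c depends on [2:c]
#4=b has no predecessor
#5=c depends on [3:c]
sources: [0:i, 4:b]
N(rest) = Σ N(rest − s) over sources s of rest; N(one piece) = 1:
  size 1 → [4]=1  [5]=1
  size 2 → [3,5]=1  [4,5]=2
  size 3 → [2,3,5]=1  [3,4,5]=3
  size 4 → [1,2,3,5]=1  [2,3,4,5]=4
  first=0(i) contributes 5
  first=4(b) contributes 1
|[w]| = 6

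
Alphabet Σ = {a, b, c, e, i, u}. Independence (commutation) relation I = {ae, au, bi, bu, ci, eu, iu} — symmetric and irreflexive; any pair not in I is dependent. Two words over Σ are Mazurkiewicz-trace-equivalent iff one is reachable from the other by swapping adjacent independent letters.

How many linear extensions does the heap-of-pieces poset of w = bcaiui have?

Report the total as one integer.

4

drop 0:b onto floor
drop 1:c onto {0:b}
drop 2:a onto {1:c}
drop 3:i onto {2:a}
drop 4:u onto {1:c}
drop 5:i onto {3:i}
ground layer = {0:b}
drop-orders for the pieces not yet dropped (sum over which currently-grounded one goes next):
  1 to go: {4} 1  {5} 1
  2 to go: {3,5} 1  {4,5} 2
  3 to go: {2,3,5} 1  {3,4,5} 3
  4 to go: {2,3,4,5} 4
  if 0:b drops first: 4 orders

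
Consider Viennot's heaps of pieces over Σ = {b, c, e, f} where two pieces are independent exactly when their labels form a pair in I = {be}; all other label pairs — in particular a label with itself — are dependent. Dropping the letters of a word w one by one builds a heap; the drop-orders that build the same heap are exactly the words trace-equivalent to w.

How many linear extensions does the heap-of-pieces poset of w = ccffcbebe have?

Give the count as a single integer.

#0=c has no predecessor
#1=c depends on [0:c]
#2=f depends on [1:c]
#3=f depends on [2:f]
#4=c depends on [3:f]
#5=b depends on [4:c]
#6=e depends on [4:c]
#7=b depends on [5:b]
#8=e depends on [6:e]
sources: [0:c]
N(rest) = Σ N(rest − s) over sources s of rest; N(one piece) = 1:
  size 1 → [7]=1  [8]=1
  size 2 → [5,7]=1  [6,8]=1  [7,8]=2
  size 3 → [5,7,8]=3  [6,7,8]=3
  size 4 → [5,6,7,8]=6
  size 5 → [4,5,6,7,8]=6
  size 6 → [3,4,5,6,7,8]=6
  size 7 → [2,3,4,5,6,7,8]=6
  first=0(c) contributes 6

6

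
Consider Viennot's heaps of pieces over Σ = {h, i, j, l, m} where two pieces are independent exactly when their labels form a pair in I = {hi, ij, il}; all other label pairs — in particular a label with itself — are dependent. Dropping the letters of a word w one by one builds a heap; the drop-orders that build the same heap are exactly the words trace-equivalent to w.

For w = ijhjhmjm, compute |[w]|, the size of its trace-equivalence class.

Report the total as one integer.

5

piece 0:i — minimal
piece 1:j — minimal
piece 2:h rests on {1:j}
piece 3:j rests on {2:h}
piece 4:h rests on {3:j}
piece 5:m rests on {0:i, 4:h}
piece 6:j rests on {5:m}
piece 7:m rests on {6:j}
minimal pieces: {0:i, 1:j}
ways to finish when only these pieces remain (= sum over removing one remaining piece with nothing left below it):
  1 left: {7}→1
  2 left: {6,7}→1
  3 left: {5,6,7}→1
  4 left: {0,5,6,7}→1  {4,5,6,7}→1
  5 left: {0,4,5,6,7}→2  {3,4,5,6,7}→1
  6 left: {0,3,4,5,6,7}→3  {2,3,4,5,6,7}→1
  placing 0:i first → 1 extensions
  placing 1:j first → 4 extensions
total linear extensions = 5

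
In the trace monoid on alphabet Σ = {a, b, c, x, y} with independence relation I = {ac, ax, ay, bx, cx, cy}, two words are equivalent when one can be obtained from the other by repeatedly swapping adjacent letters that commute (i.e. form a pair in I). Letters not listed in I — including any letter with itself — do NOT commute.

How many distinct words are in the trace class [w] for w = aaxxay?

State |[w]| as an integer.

#0=a has no predecessor
#1=a depends on [0:a]
#2=x has no predecessor
#3=x depends on [2:x]
#4=a depends on [1:a]
#5=y depends on [3:x]
sources: [0:a, 2:x]
N(rest) = Σ N(rest − s) over sources s of rest; N(one piece) = 1:
  size 1 → [4]=1  [5]=1
  size 2 → [1,4]=1  [3,5]=1  [4,5]=2
  size 3 → [0,1,4]=1  [1,4,5]=3  [2,3,5]=1  [3,4,5]=3
  size 4 → [0,1,4,5]=4  [1,3,4,5]=6  [2,3,4,5]=4
  first=0(a) contributes 10
  first=2(x) contributes 10
|[w]| = 20

20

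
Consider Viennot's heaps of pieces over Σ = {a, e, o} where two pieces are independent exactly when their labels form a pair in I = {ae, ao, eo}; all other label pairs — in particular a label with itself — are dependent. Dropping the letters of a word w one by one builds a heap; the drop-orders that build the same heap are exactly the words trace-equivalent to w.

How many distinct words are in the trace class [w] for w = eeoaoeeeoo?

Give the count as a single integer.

#0=e has no predecessor
#1=e depends on [0:e]
#2=o has no predecessor
#3=a has no predecessor
#4=o depends on [2:o]
#5=e depends on [1:e]
#6=e depends on [5:e]
#7=e depends on [6:e]
#8=o depends on [4:o]
#9=o depends on [8:o]
sources: [0:e, 2:o, 3:a]
N(rest) = Σ N(rest − s) over sources s of rest; N(one piece) = 1:
  size 1 → [3]=1  [7]=1  [9]=1
  size 2 → [3,7]=2  [3,9]=2  [6,7]=1  [7,9]=2  [8,9]=1
  size 3 → [3,6,7]=3  [3,7,9]=6  [3,8,9]=3  [4,8,9]=1  [5,6,7]=1  [6,7,9]=3  [7,8,9]=3
  size 4 → [1,5,6,7]=1  [2,4,8,9]=1  [3,4,8,9]=4  [3,5,6,7]=4  [3,6,7,9]=12  [3,7,8,9]=12  [4,7,8,9]=4  [5,6,7,9]=4  [6,7,8,9]=6
  size 5 → [0,1,5,6,7]=1  [1,3,5,6,7]=5  [1,5,6,7,9]=5  [2,3,4,8,9]=5  [2,4,7,8,9]=5  [3,4,7,8,9]=20  [3,5,6,7,9]=20  [3,6,7,8,9]=30  [4,6,7,8,9]=10  [5,6,7,8,9]=10
  size 6 → [0,1,3,5,6,7]=6  [0,1,5,6,7,9]=6  [1,3,5,6,7,9]=30  [1,5,6,7,8,9]=15  [2,3,4,7,8,9]=30  [2,4,6,7,8,9]=15  [3,4,6,7,8,9]=60  [3,5,6,7,8,9]=60  [4,5,6,7,8,9]=20
  size 7 → [0,1,3,5,6,7,9]=42  [0,1,5,6,7,8,9]=21  [1,3,5,6,7,8,9]=105  [1,4,5,6,7,8,9]=35  [2,3,4,6,7,8,9]=105  [2,4,5,6,7,8,9]=35  [3,4,5,6,7,8,9]=140
  size 8 → [0,1,3,5,6,7,8,9]=168  [0,1,4,5,6,7,8,9]=56  [1,2,4,5,6,7,8,9]=70  [1,3,4,5,6,7,8,9]=280  [2,3,4,5,6,7,8,9]=280
  first=0(e) contributes 630
  first=2(o) contributes 504
  first=3(a) contributes 126
|[w]| = 1260

1260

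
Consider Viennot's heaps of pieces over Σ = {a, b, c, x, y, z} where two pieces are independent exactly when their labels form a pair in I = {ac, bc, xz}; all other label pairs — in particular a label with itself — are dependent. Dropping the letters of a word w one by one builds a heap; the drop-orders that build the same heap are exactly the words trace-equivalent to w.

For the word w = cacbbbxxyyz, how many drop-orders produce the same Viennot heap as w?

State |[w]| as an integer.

15

piece 0:c — minimal
piece 1:a — minimal
piece 2:c rests on {0:c}
piece 3:b rests on {1:a}
piece 4:b rests on {3:b}
piece 5:b rests on {4:b}
piece 6:x rests on {2:c, 5:b}
piece 7:x rests on {6:x}
piece 8:y rests on {7:x}
piece 9:y rests on {8:y}
piece 10:z rests on {9:y}
minimal pieces: {0:c, 1:a}
ways to finish when only these pieces remain (= sum over removing one remaining piece with nothing left below it):
  1 left: {10}→1
  2 left: {9,10}→1
  3 left: {8,9,10}→1
  4 left: {7,8,9,10}→1
  5 left: {6,7,8,9,10}→1
  6 left: {2,6,7,8,9,10}→1  {5,6,7,8,9,10}→1
  7 left: {0,2,6,7,8,9,10}→1  {2,5,6,7,8,9,10}→2  {4,5,6,7,8,9,10}→1
  8 left: {0,2,5,6,7,8,9,10}→3  {2,4,5,6,7,8,9,10}→3  {3,4,5,6,7,8,9,10}→1
  9 left: {0,2,4,5,6,7,8,9,10}→6  {1,3,4,5,6,7,8,9,10}→1  {2,3,4,5,6,7,8,9,10}→4
  placing 0:c first → 5 extensions
  placing 1:a first → 10 extensions
total linear extensions = 15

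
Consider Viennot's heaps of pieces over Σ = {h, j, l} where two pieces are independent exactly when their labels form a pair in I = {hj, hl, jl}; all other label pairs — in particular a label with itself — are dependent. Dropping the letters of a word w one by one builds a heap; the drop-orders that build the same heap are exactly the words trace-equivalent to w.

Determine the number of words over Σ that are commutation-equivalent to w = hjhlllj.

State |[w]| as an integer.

210

drop 0:h onto floor
drop 1:j onto floor
drop 2:h onto {0:h}
drop 3:l onto floor
drop 4:l onto {3:l}
drop 5:l onto {4:l}
drop 6:j onto {1:j}
ground layer = {0:h, 1:j, 3:l}
drop-orders for the pieces not yet dropped (sum over which currently-grounded one goes next):
  1 to go: {2} 1  {5} 1  {6} 1
  2 to go: {0,2} 1  {1,6} 1  {2,5} 2  {2,6} 2  {4,5} 1  {5,6} 2
  3 to go: {0,2,5} 3  {0,2,6} 3  {1,2,6} 3  {1,5,6} 3  {2,4,5} 3  {2,5,6} 6  {3,4,5} 1  {4,5,6} 3
  4 to go: {0,1,2,6} 6  {0,2,4,5} 6  {0,2,5,6} 12  {1,2,5,6} 12  {1,4,5,6} 6  {2,3,4,5} 4  {2,4,5,6} 12  {3,4,5,6} 4
  5 to go: {0,1,2,5,6} 30  {0,2,3,4,5} 10  {0,2,4,5,6} 30  {1,2,4,5,6} 30  {1,3,4,5,6} 10  {2,3,4,5,6} 20
  if 0:h drops first: 60 orders
  if 1:j drops first: 60 orders
  if 3:l drops first: 90 orders
heap linearizations: 210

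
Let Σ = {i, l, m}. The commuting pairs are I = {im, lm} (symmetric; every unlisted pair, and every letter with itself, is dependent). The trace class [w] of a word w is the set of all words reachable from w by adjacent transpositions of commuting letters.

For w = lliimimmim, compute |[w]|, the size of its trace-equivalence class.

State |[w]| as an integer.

drop 0:l onto floor
drop 1:l onto {0:l}
drop 2:i onto {1:l}
drop 3:i onto {2:i}
drop 4:m onto floor
drop 5:i onto {3:i}
drop 6:m onto {4:m}
drop 7:m onto {6:m}
drop 8:i onto {5:i}
drop 9:m onto {7:m}
ground layer = {0:l, 4:m}
drop-orders for the pieces not yet dropped (sum over which currently-grounded one goes next):
  1 to go: {8} 1  {9} 1
  2 to go: {5,8} 1  {7,9} 1  {8,9} 2
  3 to go: {3,5,8} 1  {5,8,9} 3  {6,7,9} 1  {7,8,9} 3
  4 to go: {2,3,5,8} 1  {3,5,8,9} 4  {4,6,7,9} 1  {5,7,8,9} 6  {6,7,8,9} 4
  5 to go: {1,2,3,5,8} 1  {2,3,5,8,9} 5  {3,5,7,8,9} 10  {4,6,7,8,9} 5  {5,6,7,8,9} 10
  6 to go: {0,1,2,3,5,8} 1  {1,2,3,5,8,9} 6  {2,3,5,7,8,9} 15  {3,5,6,7,8,9} 20  {4,5,6,7,8,9} 15
  7 to go: {0,1,2,3,5,8,9} 7  {1,2,3,5,7,8,9} 21  {2,3,5,6,7,8,9} 35  {3,4,5,6,7,8,9} 35
  8 to go: {0,1,2,3,5,7,8,9} 28  {1,2,3,5,6,7,8,9} 56  {2,3,4,5,6,7,8,9} 70
  if 0:l drops first: 126 orders
  if 4:m drops first: 84 orders
heap linearizations: 210

210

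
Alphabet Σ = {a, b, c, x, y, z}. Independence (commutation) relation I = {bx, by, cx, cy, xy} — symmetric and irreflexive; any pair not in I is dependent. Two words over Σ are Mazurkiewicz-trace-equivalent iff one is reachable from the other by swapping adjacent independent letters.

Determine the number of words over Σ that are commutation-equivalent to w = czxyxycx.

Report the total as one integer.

60

piece 0:c — minimal
piece 1:z rests on {0:c}
piece 2:x rests on {1:z}
piece 3:y rests on {1:z}
piece 4:x rests on {2:x}
piece 5:y rests on {3:y}
piece 6:c rests on {1:z}
piece 7:x rests on {4:x}
minimal pieces: {0:c}
ways to finish when only these pieces remain (= sum over removing one remaining piece with nothing left below it):
  1 left: {5}→1  {6}→1  {7}→1
  2 left: {3,5}→1  {4,7}→1  {5,6}→2  {5,7}→2  {6,7}→2
  3 left: {2,4,7}→1  {3,5,6}→3  {3,5,7}→3  {4,5,7}→3  {4,6,7}→3  {5,6,7}→6
  4 left: {2,4,5,7}→4  {2,4,6,7}→4  {3,4,5,7}→6  {3,5,6,7}→12  {4,5,6,7}→12
  5 left: {2,3,4,5,7}→10  {2,4,5,6,7}→20  {3,4,5,6,7}→30
  6 left: {2,3,4,5,6,7}→60
  placing 0:c first → 60 extensions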